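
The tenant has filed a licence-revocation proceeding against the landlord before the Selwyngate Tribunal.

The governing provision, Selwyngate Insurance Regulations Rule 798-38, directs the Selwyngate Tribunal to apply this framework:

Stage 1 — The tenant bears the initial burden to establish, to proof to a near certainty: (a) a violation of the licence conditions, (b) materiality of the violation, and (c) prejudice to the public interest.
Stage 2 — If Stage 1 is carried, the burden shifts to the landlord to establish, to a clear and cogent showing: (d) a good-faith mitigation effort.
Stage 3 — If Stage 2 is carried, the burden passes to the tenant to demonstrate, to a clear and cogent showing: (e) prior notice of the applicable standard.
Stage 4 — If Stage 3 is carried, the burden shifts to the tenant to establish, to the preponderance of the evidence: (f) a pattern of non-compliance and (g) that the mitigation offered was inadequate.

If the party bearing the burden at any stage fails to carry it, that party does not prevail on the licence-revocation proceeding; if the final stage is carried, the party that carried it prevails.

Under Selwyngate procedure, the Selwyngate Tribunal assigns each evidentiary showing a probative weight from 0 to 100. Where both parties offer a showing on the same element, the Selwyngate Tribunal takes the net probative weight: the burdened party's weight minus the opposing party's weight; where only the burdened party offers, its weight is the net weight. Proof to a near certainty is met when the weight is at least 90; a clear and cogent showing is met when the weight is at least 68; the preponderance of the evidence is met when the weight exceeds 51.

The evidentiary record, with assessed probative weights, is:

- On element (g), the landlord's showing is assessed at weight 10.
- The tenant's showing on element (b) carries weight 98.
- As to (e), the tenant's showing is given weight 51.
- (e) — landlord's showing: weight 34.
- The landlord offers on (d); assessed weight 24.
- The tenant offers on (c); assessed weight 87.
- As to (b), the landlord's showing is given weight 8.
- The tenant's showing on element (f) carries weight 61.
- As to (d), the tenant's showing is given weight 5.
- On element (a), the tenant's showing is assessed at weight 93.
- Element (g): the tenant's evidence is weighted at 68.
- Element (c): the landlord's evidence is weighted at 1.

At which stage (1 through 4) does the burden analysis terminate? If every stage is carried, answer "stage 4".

At Stage 1 the tenant must meet proof to a near certainty (weight is at least 90): on (a) the weight is 93, which does reach 90, so (a) meets the standard; on (b) the weight is 98 less the opposing 8 gives net 90, ≥ 90, so (b) meets the standard; on (c) the weight is 87 less the opposing 1 gives net 86, < 90, so (c) does not meet the standard.
  Not every element is met, so the tenant fails to carry Stage 1.
So the landlord prevails.

stage 1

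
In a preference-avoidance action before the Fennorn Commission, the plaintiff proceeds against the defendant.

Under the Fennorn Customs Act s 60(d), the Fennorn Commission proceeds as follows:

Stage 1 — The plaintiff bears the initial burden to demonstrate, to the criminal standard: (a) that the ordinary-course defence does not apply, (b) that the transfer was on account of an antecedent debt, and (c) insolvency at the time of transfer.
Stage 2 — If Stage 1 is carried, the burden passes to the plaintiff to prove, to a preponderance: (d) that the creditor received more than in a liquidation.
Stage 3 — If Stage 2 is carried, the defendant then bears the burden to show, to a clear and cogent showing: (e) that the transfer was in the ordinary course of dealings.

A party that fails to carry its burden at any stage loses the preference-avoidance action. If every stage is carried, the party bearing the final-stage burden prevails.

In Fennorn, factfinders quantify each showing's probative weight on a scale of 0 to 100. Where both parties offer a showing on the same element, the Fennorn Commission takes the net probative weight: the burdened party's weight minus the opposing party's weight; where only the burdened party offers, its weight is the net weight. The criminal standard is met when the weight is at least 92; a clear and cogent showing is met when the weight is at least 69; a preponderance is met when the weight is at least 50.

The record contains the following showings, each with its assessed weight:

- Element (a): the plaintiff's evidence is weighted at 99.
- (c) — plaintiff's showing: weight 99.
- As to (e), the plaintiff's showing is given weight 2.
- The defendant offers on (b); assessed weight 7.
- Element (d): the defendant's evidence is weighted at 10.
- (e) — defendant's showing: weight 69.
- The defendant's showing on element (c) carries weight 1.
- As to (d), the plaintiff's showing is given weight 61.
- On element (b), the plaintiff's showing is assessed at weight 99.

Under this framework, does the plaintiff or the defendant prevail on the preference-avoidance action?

plaintiff

At Stage 1 the plaintiff must meet the criminal standard (weight is at least 92): on (a) the weight is 99, which does reach 92, so (a) meets the standard; on (b) the weight is 99 less the opposing 7 gives net 92, ≥ 92, so (b) meets the standard; on (c) the weight is 99 less the opposing 1 gives net 98, ≥ 92, so (c) meets the standard.
  All elements met. The plaintiff retains the burden for Stage 2.
At Stage 2 the plaintiff must meet a preponderance (weight is at least 50): on (d) the weight is 61 less the opposing 10 gives net 51, which does reach 50, so (d) meets the standard.
  The plaintiff carries Stage 2; the defendant now bears the burden.
At Stage 3 the defendant must meet a clear and cogent showing (weight is at least 69): on (e) the weight is 69 less the opposing 2 gives net 67, which does not reach 69, so (e) does not meet the standard.
  Stage 3 not carried; the defendant fails its burden.
So the plaintiff prevails.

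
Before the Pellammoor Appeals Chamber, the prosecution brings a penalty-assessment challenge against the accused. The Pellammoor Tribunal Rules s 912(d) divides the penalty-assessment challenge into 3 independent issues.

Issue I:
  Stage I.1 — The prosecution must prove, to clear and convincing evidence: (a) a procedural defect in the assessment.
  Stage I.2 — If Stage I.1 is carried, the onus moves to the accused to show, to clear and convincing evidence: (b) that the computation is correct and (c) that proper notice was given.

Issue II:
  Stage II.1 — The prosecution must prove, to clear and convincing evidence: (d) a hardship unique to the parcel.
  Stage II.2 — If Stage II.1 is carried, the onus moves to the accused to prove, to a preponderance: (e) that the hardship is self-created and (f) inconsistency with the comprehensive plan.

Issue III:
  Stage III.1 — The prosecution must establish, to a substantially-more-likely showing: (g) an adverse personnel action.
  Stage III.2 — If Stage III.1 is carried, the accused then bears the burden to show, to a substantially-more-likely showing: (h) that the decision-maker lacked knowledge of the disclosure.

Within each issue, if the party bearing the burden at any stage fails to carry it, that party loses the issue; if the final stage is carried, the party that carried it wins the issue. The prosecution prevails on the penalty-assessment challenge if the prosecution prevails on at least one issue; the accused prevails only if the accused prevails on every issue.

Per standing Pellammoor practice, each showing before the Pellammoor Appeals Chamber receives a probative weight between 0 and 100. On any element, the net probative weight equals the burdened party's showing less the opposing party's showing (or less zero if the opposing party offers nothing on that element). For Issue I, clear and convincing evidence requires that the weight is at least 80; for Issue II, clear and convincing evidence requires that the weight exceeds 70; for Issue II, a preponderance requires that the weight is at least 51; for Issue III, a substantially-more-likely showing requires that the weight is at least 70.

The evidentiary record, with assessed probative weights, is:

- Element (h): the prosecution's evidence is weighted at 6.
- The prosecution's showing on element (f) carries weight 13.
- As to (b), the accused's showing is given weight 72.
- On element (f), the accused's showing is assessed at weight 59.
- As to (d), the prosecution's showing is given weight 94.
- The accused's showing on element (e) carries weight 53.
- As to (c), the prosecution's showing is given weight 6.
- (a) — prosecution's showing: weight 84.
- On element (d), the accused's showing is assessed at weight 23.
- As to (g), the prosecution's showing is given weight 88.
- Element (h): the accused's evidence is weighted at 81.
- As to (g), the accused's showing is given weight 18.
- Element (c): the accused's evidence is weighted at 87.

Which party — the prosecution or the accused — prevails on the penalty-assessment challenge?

— Issue I —
Stage I.1 — burden on prosecution; standard: clear and convincing evidence (weight is at least 80).
    (a): 84 ≥ 80 [met]
  All elements met. The burden passes to the accused.
Stage I.2 — burden on accused; standard: clear and convincing evidence (weight is at least 80).
    (b): 72 < 80 [not met]
    (c): 87 − 6 = 81 ≥ 80 [met]
  The accused does not carry Stage I.2.
The prosecution prevails on this issue.
— Issue II —
At Stage II.1 the prosecution must meet clear and convincing evidence (weight exceeds 70): on (d) the weight is 94 less the opposing 23 gives net 71, > 70, so (d) meets the standard.
  Stage II.1 carried; the burden shifts to the accused.
At Stage II.2 the accused must meet a preponderance (weight is at least 51): on (e) the weight is 53, which does reach 51, so (e) meets the standard; on (f) the weight is 59 less the opposing 13 gives net 46, which does not reach 51, so (f) does not meet the standard.
  The accused does not carry Stage II.2.
So the prosecution prevails on this issue.
— Issue III —
Stage III.1 — burden on prosecution; standard: a substantially-more-likely showing (weight is at least 70).
    (g): 88 − 18 = 70 ≥ 70 [met]
  Stage III.1 is satisfied; the onus moves to the accused.
Stage III.2 — burden on accused; standard: a substantially-more-likely showing (weight is at least 70).
    (h): 81 − 6 = 75 ≥ 70 [met]
  Stage III.2 carried; the final stage is satisfied.
Every stage carried; the accused prevails on this issue.
Per-issue: Issue I → prosecution; Issue II → prosecution; Issue III → accused. The prosecution must prevail on at least one issue; overall, the prosecution prevails.

prosecution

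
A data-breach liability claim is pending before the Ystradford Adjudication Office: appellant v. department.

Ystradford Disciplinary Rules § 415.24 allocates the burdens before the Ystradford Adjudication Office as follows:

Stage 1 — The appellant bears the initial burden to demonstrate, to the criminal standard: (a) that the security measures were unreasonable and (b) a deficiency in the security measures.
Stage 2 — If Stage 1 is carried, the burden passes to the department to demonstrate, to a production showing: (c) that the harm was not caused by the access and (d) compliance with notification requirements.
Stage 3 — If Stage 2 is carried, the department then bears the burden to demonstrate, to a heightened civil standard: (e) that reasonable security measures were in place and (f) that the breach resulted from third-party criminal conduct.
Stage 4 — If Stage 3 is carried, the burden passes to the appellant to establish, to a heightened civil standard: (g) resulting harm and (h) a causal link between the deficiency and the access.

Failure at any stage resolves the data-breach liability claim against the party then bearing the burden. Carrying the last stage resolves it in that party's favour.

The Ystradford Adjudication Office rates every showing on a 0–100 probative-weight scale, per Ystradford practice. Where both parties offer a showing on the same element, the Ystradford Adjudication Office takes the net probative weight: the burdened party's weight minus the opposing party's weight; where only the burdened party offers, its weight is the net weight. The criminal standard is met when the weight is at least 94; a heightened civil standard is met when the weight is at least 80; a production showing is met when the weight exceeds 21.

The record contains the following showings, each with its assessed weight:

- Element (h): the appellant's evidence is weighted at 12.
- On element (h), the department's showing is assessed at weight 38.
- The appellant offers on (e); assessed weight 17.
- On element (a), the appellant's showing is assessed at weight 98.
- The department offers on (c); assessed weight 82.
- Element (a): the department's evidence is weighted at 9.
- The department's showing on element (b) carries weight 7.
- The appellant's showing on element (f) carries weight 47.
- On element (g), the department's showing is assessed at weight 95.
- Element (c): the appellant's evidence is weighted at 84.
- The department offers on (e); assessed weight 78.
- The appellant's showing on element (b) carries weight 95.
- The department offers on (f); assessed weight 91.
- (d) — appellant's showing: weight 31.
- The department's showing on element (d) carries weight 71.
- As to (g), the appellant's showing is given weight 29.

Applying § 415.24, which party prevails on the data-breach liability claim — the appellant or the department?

department

Stage 1 — burden on appellant; standard: the criminal standard (weight is at least 94).
    (a): 98 − 9 = 89 < 94 [not met]
    (b): 95 − 7 = 88 < 94 [not met]
  Stage 1 not carried; the appellant fails its burden.
The analysis ends at Stage 1; the department prevails.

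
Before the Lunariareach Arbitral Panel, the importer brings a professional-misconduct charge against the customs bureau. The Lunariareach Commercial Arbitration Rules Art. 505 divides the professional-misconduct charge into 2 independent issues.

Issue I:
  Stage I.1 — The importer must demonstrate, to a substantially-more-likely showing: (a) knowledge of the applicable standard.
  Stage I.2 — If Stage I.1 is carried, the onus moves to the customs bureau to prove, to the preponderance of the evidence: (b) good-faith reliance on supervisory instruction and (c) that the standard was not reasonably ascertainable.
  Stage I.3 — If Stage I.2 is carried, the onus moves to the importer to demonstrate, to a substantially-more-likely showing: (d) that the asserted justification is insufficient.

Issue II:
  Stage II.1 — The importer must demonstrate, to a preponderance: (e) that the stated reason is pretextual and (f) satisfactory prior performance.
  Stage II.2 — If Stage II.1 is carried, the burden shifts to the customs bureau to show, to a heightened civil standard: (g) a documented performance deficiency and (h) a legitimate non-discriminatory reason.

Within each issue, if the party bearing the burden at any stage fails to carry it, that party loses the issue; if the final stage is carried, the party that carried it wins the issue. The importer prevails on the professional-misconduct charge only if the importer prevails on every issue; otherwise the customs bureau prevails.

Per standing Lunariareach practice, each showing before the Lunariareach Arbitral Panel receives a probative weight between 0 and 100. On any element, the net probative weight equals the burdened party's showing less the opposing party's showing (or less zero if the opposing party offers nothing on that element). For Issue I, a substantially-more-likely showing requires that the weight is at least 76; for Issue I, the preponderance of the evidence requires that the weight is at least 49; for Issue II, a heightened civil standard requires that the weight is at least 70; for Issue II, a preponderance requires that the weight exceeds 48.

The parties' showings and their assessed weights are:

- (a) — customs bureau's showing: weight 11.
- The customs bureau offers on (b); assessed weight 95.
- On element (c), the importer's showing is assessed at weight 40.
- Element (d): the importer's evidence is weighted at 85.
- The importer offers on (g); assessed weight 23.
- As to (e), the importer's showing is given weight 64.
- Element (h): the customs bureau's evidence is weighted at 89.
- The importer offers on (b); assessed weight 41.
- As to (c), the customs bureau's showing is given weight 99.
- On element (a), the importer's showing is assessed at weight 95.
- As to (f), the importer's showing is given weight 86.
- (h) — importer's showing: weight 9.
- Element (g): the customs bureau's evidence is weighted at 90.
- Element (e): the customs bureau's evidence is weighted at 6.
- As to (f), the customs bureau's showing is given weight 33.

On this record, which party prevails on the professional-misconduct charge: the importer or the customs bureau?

importer

— Issue I —
At Stage I.1 the importer must meet a substantially-more-likely showing (weight is at least 76): on (a) the weight is 95 less the opposing 11 gives net 84, which does reach 76, so (a) meets the standard.
  All elements met. The burden passes to the customs bureau.
At Stage I.2 the customs bureau must meet the preponderance of the evidence (weight is at least 49): on (b) the weight is 95 less the opposing 41 gives net 54, which does reach 49, so (b) meets the standard; on (c) the weight is 99 less the opposing 40 gives net 59, which does reach 49, so (c) meets the standard.
  Stage I.2 is satisfied; the onus moves to the importer.
At Stage I.3 the importer must meet a substantially-more-likely showing (weight is at least 76): on (d) the weight is 85, which does reach 76, so (d) meets the standard.
  All elements met at the final stage.
With every stage satisfied, the importer prevails on this issue.
— Issue II —
At Stage II.1 the importer must meet a preponderance (weight exceeds 48): on (e) the weight is 64 less the opposing 6 gives net 58, > 48, so (e) meets the standard; on (f) the weight is 86 less the opposing 33 gives net 53, > 48, so (f) meets the standard.
  Stage II.1 carried; the burden shifts to the customs bureau.
At Stage II.2 the customs bureau must meet a heightened civil standard (weight is at least 70): on (g) the weight is 90 less the opposing 23 gives net 67, which does not reach 70, so (g) does not meet the standard; on (h) the weight is 89 less the opposing 9 gives net 80, ≥ 70, so (h) meets the standard.
  The customs bureau does not carry Stage II.2.
The analysis ends at Stage II.2; the importer prevails on this issue.
Per-issue: Issue I → importer; Issue II → importer. The importer must prevail on every issue; overall, the importer prevails.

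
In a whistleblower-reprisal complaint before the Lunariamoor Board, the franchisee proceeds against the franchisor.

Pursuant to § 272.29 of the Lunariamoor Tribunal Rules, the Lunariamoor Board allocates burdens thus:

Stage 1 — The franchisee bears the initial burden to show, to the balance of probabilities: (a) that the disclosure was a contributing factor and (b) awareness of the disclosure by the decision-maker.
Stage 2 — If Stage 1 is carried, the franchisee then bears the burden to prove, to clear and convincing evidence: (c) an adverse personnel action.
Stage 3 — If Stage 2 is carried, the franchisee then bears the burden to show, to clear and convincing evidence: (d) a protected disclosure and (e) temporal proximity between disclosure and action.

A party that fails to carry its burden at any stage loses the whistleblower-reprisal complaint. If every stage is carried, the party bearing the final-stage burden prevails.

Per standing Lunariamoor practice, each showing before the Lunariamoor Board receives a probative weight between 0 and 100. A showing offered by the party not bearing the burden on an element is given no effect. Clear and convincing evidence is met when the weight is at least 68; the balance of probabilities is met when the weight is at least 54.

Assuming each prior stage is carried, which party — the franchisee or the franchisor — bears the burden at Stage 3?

Stage 3's rule assigns the burden to the franchisee (to clear and convincing evidence).

franchisee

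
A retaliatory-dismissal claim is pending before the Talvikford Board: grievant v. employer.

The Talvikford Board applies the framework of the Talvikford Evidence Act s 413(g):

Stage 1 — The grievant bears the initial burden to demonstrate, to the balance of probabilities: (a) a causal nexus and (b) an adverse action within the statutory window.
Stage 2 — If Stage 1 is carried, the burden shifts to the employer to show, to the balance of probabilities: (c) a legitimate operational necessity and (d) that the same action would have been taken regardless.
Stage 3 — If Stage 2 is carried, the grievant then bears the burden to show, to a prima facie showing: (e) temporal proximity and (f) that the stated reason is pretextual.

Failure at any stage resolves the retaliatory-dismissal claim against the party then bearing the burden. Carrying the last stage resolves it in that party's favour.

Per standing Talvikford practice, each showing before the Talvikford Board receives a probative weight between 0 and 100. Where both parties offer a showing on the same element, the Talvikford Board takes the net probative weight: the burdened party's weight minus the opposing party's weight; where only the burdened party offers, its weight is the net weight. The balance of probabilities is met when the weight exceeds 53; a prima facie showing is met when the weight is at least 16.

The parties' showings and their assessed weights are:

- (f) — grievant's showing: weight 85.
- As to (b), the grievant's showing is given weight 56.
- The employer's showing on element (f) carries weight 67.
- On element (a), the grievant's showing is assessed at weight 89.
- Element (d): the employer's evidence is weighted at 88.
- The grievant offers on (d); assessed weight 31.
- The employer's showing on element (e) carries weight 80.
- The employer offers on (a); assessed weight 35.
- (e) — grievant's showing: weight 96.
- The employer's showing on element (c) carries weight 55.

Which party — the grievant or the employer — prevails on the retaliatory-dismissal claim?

grievant

Stage 1 (grievant, the balance of probabilities, weight exceeds 53): (a) net 89−35=54 > 53 — meets; (b) 56 > 53 — meets.
  All elements met. The burden passes to the employer.
Stage 2 (employer, the balance of probabilities, weight exceeds 53): (c) 55 > 53 — meets; (d) net 88−31=57 > 53 — meets.
  Stage 2 carried; the burden shifts to the grievant.
Stage 3 (grievant, a prima facie showing, weight is at least 16): (e) net 96−80=16 ≥ 16 — meets; (f) net 85−67=18 ≥ 16 — meets.
  The grievant carries the last stage.
Every stage carried; the grievant prevails.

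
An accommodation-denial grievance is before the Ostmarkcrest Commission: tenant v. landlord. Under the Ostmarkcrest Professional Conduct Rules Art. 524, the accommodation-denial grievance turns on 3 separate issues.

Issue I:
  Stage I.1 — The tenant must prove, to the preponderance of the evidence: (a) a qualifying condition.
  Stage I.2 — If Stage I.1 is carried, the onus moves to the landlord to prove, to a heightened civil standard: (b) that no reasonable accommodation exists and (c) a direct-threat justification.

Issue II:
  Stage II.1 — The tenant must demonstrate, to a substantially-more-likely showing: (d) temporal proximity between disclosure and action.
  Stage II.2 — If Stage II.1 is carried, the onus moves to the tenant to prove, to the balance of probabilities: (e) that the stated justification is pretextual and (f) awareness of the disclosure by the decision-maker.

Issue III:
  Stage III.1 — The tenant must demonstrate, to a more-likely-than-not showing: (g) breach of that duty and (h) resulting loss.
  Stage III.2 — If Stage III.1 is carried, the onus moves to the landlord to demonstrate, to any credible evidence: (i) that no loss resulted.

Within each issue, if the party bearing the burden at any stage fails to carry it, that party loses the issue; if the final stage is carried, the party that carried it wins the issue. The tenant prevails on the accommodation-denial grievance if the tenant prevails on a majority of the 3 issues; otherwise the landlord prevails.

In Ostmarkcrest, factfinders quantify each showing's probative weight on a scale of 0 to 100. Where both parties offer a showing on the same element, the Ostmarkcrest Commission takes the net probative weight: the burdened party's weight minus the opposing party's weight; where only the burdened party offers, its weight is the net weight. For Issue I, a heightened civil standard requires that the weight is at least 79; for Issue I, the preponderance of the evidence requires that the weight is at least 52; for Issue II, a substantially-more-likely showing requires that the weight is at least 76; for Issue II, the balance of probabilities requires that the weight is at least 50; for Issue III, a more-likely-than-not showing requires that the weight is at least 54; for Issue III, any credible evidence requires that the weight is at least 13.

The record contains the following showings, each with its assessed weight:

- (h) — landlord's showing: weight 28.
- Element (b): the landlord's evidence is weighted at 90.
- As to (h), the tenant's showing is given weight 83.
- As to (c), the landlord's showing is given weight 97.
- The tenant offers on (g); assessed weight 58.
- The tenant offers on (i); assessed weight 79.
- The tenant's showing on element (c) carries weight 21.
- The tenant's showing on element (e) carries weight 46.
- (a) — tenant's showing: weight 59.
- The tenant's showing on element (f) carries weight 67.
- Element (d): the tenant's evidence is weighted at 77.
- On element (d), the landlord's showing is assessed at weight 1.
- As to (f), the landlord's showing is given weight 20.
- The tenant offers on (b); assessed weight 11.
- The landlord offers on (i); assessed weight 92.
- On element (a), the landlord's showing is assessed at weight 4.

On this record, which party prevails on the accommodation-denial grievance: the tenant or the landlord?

— Issue I —
Stage I.1 — burden on tenant; standard: the preponderance of the evidence (weight is at least 52).
    (a): 59 − 4 = 55 ≥ 52 [met]
  Stage I.1 is satisfied; the onus moves to the landlord.
Stage I.2 — burden on landlord; standard: a heightened civil standard (weight is at least 79).
    (b): 90 − 11 = 79 ≥ 79 [met]
    (c): 97 − 21 = 76 < 79 [not met]
  Stage I.2 not carried; the landlord fails its burden.
The analysis ends at Stage I.2; the tenant prevails on this issue.
— Issue II —
Stage II.1 (tenant, a substantially-more-likely showing, weight is at least 76): (d) net 77−1=76 ≥ 76 — meets.
  Stage II.1 is satisfied; the tenant continues to bear the burden.
Stage II.2 (tenant, the balance of probabilities, weight is at least 50): (e) 46 < 50 — fails; (f) net 67−20=47 < 50 — fails.
  Stage II.2 not carried; the tenant fails its burden.
The analysis ends at Stage II.2; the landlord prevails on this issue.
— Issue III —
Stage III.1 (tenant, a more-likely-than-not showing, weight is at least 54): (g) 58 ≥ 54 — meets; (h) net 83−28=55 ≥ 54 — meets.
  The tenant carries Stage III.1; the landlord now bears the burden.
Stage III.2 (landlord, any credible evidence, weight is at least 13): (i) net 92−79=13 ≥ 13 — meets.
  All elements met at the final stage.
Every stage carried; the landlord prevails on this issue.
Per-issue: Issue I → tenant; Issue II → landlord; Issue III → landlord. The tenant must prevail on a majority of issues; overall, the landlord prevails.

landlord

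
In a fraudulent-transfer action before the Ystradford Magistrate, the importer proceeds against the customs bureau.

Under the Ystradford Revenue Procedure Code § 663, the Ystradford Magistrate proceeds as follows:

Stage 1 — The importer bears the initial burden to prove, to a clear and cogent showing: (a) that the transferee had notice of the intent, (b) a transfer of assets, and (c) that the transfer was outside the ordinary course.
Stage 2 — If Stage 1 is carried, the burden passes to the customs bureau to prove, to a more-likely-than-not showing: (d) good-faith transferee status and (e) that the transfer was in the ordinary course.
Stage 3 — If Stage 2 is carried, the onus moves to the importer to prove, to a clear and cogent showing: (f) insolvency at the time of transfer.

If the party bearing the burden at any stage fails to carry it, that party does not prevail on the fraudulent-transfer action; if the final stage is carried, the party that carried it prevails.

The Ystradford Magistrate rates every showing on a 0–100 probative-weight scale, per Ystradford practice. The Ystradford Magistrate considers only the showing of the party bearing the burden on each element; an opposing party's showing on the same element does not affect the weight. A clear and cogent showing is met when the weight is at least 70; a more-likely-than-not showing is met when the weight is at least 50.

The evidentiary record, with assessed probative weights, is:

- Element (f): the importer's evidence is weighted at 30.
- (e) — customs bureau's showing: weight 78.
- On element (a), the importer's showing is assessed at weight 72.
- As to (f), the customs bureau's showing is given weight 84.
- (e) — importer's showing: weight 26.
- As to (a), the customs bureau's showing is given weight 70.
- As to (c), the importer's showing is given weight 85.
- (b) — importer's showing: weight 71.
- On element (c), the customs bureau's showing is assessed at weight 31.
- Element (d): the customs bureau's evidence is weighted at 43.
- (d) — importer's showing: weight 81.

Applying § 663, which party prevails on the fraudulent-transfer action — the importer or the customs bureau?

importer

Stage 1 — burden on importer; standard: a clear and cogent showing (weight is at least 70).
    (a): 72 (customs bureau's 70 disregarded) ≥ 70 [met]
    (b): 71 ≥ 70 [met]
    (c): 85 (customs bureau's 31 disregarded) ≥ 70 [met]
  All elements met. The burden passes to the customs bureau.
Stage 2 — burden on customs bureau; standard: a more-likely-than-not showing (weight is at least 50).
    (d): 43 (importer's 81 disregarded) < 50 [not met]
    (e): 78 (importer's 26 disregarded) ≥ 50 [met]
  The customs bureau does not carry Stage 2.
So the importer prevails.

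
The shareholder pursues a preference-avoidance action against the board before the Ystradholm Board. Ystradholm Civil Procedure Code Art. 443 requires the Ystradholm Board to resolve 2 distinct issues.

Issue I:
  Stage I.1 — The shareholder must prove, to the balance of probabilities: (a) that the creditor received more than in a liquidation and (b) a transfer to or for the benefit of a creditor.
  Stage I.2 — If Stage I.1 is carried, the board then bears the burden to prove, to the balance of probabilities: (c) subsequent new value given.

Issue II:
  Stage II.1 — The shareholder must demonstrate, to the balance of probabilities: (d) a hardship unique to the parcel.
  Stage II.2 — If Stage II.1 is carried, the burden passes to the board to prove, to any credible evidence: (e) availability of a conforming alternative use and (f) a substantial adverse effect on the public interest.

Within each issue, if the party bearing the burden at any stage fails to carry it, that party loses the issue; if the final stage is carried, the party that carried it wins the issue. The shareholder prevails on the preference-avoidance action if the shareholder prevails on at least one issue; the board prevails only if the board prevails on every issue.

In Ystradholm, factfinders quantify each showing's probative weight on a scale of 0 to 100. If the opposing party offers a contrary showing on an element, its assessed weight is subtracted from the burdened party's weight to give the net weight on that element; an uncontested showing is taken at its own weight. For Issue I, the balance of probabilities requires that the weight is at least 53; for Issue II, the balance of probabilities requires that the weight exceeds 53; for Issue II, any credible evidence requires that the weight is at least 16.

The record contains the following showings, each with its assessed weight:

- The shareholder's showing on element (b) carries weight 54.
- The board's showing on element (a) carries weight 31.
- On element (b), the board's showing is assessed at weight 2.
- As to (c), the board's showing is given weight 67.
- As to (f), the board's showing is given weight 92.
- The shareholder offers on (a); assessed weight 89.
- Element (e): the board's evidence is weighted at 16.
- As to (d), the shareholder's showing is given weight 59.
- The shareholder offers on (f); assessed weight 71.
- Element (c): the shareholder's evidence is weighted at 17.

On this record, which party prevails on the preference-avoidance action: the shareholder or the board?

board

— Issue I —
Stage I.1 (shareholder, the balance of probabilities, weight is at least 53): (a) net 89−31=58 ≥ 53 — meets; (b) net 54−2=52 < 53 — fails.
  The shareholder does not carry Stage I.1.
The analysis ends at Stage I.1; the board prevails on this issue.
— Issue II —
Stage II.1 — burden on shareholder; standard: the balance of probabilities (weight exceeds 53).
    (d): 59 > 53 [met]
  Stage II.1 carried; the burden shifts to the board.
Stage II.2 — burden on board; standard: any credible evidence (weight is at least 16).
    (e): 16 ≥ 16 [met]
    (f): 92 − 71 = 21 ≥ 16 [met]
  The board carries the last stage.
With every stage satisfied, the board prevails on this issue.
Per-issue: Issue I → board; Issue II → board. The shareholder must prevail on at least one issue; overall, the board prevails.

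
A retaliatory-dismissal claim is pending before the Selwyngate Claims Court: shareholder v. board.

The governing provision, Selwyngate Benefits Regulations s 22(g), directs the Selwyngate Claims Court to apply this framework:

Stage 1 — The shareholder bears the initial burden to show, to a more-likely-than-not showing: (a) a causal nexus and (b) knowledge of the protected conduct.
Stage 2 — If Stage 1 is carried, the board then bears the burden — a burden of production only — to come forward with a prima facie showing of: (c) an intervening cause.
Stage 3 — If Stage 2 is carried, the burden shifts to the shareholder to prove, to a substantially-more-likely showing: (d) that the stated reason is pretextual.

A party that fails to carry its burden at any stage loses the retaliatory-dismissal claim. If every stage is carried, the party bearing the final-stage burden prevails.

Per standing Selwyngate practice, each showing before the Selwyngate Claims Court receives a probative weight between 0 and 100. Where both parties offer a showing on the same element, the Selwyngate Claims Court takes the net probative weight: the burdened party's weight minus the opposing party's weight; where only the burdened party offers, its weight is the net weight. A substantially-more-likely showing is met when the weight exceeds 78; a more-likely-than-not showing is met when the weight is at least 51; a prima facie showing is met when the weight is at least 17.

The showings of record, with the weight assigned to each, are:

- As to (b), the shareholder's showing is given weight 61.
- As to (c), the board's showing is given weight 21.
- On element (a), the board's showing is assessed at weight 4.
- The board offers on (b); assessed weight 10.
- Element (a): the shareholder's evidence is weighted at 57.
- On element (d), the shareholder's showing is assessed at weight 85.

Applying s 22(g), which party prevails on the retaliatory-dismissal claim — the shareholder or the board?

shareholder

At Stage 1 the shareholder must meet a more-likely-than-not showing (weight is at least 51): on (a) the weight is 57 less the opposing 4 gives net 53, ≥ 51, so (a) meets the standard; on (b) the weight is 61 less the opposing 10 gives net 51, ≥ 51, so (b) meets the standard.
  Stage 1 is satisfied; the onus moves to the board.
At Stage 2 the board must meet a prima facie showing (weight is at least 17): on (c) the weight is 21, which does reach 17, so (c) meets the standard.
  All elements met. The burden passes to the shareholder.
At Stage 3 the shareholder must meet a substantially-more-likely showing (weight exceeds 78): on (d) the weight is 85, which does exceed 78, so (d) meets the standard.
  Stage 3 carried; the final stage is satisfied.
With every stage satisfied, the shareholder prevails.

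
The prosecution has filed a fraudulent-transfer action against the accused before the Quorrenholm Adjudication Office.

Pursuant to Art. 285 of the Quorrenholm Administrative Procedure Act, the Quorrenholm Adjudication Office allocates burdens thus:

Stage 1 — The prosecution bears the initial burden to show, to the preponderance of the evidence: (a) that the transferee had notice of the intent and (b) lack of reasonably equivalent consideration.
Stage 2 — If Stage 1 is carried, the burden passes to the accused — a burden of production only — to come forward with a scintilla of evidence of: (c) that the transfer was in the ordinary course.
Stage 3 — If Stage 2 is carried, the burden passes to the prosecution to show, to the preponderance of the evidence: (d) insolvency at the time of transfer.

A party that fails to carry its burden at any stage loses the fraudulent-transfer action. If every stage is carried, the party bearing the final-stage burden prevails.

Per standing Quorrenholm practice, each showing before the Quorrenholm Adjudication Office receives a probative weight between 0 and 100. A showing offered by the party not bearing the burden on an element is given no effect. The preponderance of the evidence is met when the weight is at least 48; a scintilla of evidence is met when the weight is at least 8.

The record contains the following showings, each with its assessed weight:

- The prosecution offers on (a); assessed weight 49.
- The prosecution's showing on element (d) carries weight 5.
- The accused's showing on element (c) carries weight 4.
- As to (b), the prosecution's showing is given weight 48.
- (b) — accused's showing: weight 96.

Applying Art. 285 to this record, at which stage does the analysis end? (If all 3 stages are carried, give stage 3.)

Stage 1 — burden on prosecution; standard: the preponderance of the evidence (weight is at least 48).
    (a): 49 ≥ 48 [met]
    (b): 48 (accused's 96 disregarded) ≥ 48 [met]
  All elements met. The burden passes to the accused.
Stage 2 — burden on accused; standard: a scintilla of evidence (weight is at least 8).
    (c): 4 < 8 [not met]
  Stage 2 not carried; the accused fails its burden.
The analysis ends at Stage 2; the prosecution prevails.

stage 2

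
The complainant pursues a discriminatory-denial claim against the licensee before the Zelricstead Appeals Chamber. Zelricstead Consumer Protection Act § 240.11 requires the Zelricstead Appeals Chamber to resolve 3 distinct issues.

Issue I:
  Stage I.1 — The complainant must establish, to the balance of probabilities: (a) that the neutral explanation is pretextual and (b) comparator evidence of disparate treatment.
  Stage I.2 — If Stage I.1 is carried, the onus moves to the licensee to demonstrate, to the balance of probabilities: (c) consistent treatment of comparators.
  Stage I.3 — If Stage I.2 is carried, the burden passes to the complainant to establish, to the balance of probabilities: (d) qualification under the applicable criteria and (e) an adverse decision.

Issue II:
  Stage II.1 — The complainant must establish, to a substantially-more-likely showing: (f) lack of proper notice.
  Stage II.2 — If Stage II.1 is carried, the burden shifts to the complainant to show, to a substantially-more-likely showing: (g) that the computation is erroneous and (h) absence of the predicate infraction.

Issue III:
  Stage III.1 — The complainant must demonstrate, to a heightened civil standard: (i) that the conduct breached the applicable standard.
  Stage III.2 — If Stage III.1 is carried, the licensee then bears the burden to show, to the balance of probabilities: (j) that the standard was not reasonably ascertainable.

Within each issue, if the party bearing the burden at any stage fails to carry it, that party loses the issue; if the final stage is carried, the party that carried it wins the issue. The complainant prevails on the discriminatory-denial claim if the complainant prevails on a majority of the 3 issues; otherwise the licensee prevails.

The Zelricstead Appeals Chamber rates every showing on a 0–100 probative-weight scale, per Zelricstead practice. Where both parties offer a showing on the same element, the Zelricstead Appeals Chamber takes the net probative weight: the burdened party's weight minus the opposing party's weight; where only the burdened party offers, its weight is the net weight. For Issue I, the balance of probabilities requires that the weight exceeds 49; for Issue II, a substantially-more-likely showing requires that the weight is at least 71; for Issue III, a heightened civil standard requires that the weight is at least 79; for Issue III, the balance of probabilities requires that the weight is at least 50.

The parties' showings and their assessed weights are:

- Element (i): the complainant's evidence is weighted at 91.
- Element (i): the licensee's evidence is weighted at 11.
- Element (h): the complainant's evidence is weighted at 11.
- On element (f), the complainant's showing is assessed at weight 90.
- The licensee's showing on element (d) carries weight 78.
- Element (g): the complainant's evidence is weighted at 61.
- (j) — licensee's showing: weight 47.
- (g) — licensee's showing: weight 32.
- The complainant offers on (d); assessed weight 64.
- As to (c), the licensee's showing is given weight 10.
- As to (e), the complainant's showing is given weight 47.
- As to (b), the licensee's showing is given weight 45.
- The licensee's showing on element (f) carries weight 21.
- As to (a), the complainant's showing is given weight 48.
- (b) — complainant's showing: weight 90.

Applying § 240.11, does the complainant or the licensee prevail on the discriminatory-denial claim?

— Issue I —
Stage I.1 — burden on complainant; standard: the balance of probabilities (weight exceeds 49).
    (a): 48 ≤ 49 [not met]
    (b): 90 − 45 = 45 ≤ 49 [not met]
  The complainant does not carry Stage I.1.
The licensee prevails on this issue.
— Issue II —
Stage II.1 (complainant, a substantially-more-likely showing, weight is at least 71): (f) net 90−21=69 < 71 — fails.
  Stage II.1 not carried; the complainant fails its burden.
The analysis ends at Stage II.1; the licensee prevails on this issue.
— Issue III —
At Stage III.1 the complainant must meet a heightened civil standard (weight is at least 79): on (i) the weight is 91 less the opposing 11 gives net 80, ≥ 79, so (i) meets the standard.
  Stage III.1 is satisfied; the onus moves to the licensee.
At Stage III.2 the licensee must meet the balance of probabilities (weight is at least 50): on (j) the weight is 47, which does not reach 50, so (j) does not meet the standard.
  Stage III.2 not carried; the licensee fails its burden.
The complainant prevails on this issue.
Per-issue: Issue I → licensee; Issue II → licensee; Issue III → complainant. The complainant must prevail on a majority of issues; overall, the licensee prevails.

licensee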